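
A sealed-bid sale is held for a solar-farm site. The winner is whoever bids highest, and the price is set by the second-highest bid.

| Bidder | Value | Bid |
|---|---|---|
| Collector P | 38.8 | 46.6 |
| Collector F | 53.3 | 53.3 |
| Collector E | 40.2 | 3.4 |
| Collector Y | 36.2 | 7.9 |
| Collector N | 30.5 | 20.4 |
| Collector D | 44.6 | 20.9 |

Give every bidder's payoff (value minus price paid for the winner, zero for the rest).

Sorted high to low: Collector F 53.3 > Collector P 46.6 > Collector D 20.9 > Collector N 20.4 > Collector Y 7.9 > Collector E 3.4.
Collector F has the top bid and wins; the price is the second-highest bid, 46.6.
Collector F's payoff = 53.3 − 46.6 = 6.7. All other bidders lose, so their payoff is 0.

Payoffs: Collector P 0.0, Collector F 6.7, Collector E 0.0, Collector Y 0.0, Collector N 0.0, Collector D 0.0.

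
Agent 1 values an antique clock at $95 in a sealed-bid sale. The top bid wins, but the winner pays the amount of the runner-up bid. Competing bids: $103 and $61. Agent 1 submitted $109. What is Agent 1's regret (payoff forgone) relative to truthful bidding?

The highest competing bid is $103.
Bidding truthfully at $95: the top bid is $103 (a rival), so Agent 1 loses. Payoff = $0.
Bidding $109: Agent 1 has the top bid, wins, and pays the second-highest bid $103. Payoff = $95 − $103 = -$8.
Regret = truthful payoff − actual payoff = $0 − -$8 = $8.

Regret: $8.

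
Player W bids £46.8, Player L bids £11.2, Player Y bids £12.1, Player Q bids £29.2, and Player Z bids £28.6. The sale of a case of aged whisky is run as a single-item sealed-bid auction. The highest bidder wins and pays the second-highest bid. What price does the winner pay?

Price paid: £29.2.

Ordered from highest: Player W £46.8; Player Q £29.2; Player Z £28.6; Player Y £12.1; Player L £11.2.
Player W has the highest bid, so Player W wins.
The second-highest bid is £29.2, so that is what Player W pays.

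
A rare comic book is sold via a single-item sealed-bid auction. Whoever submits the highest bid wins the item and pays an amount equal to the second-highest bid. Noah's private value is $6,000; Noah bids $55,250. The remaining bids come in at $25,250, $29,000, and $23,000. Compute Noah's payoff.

Noah's payoff: -$23,000.

Highest competing bid: $29,000.
Noah's bid $55,250 is the highest overall, so Noah wins and pays the second-highest bid, $29,000.
Payoff = value − price = $6,000 − $29,000 = -$23,000.
Overbidding won the item at a price above value — truthful bidding would have avoided this loss.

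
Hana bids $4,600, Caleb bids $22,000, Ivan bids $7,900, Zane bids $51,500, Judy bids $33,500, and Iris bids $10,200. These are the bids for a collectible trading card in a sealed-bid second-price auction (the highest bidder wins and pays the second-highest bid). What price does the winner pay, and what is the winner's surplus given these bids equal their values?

The winner pays $33,500 for a surplus of $18,000.

Ranking the bids: Zane $51,500; Judy $33,500; Caleb $22,000; Iris $10,200; Ivan $7,900; Hana $4,600.
Zane is the highest bidder, so Zane wins.
Under the second-price rule, the price is the second-highest bid: $33,500.
Surplus = $51,500 − $33,500 = $18,000.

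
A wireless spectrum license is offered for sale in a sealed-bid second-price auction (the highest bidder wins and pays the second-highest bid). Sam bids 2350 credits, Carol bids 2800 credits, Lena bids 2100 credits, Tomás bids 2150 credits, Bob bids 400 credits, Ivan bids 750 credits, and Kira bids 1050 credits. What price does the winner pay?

Ordered from highest: Carol 2800 credits > Sam 2350 credits > Tomás 2150 credits > Lena 2100 credits > Kira 1050 credits > Ivan 750 credits > Bob 400 credits.
Carol is the highest bidder, so Carol wins.
Under the second-price rule, the price is the second-highest bid: 2350 credits.

Price paid: 2350 credits.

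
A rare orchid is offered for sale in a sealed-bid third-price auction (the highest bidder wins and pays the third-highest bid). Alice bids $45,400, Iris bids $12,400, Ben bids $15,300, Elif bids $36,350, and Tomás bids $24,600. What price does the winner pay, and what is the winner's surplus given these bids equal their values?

Sorted high to low: Alice $45,400, then Elif $36,350, then Tomás $24,600, then Ben $15,300, then Iris $12,400.
Alice is the highest bidder, so Alice wins.
Under the third-price rule, the price is the third-highest bid: $24,600.
Surplus = $45,400 − $24,600 = $20,800.

The winner pays $24,600 for a surplus of $20,800.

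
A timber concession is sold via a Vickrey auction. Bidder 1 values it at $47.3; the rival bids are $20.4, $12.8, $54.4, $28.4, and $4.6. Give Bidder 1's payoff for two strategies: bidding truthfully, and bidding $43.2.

The highest competing bid is $54.4.
Bidding truthfully at $47.3: the top bid is $54.4 (a rival), so Bidder 1 loses. Payoff = $0.0.
Bidding $43.2: the top bid is $54.4 (a rival), so Bidder 1 loses. Payoff = $0.0.
The bid only affects whether you win, not the price — here both bids land on the same side of the top rival bid, so the deviation is payoff-neutral.

Truthful: $0.0; alternative: $0.0.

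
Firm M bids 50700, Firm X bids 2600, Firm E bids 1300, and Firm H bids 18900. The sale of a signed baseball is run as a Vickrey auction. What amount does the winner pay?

Ordered from highest: Firm M 50700 > Firm H 18900 > Firm X 2600 > Firm E 1300.
Firm M has the highest bid, so Firm M wins.
The second-highest bid is 18900, so that is what Firm M pays.

Price paid: 18900.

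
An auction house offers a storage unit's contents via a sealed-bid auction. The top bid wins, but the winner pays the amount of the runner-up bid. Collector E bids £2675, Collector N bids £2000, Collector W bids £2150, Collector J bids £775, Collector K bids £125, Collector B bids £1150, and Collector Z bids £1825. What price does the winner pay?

The winner pays £2150.

Sorted high to low: Collector E £2675; Collector W £2150; Collector N £2000; Collector Z £1825; Collector B £1150; Collector J £775; Collector K £125.
Collector E has the highest bid, so Collector E wins.
The second-highest bid is £2150, so that is what Collector E pays.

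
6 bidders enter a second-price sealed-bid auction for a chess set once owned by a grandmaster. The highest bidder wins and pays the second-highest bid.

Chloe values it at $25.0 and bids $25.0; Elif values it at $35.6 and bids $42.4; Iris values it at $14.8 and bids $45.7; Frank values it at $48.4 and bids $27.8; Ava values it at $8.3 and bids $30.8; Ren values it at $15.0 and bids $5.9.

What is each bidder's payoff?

Payoffs: Chloe $0.0, Elif $0.0, Iris -$27.6, Frank $0.0, Ava $0.0, Ren $0.0.

Ordered from highest: Iris $45.7; Elif $42.4; Ava $30.8; Frank $27.8; Chloe $25.0; Ren $5.9.
Iris has the top bid and wins; the price is the second-highest bid, $42.4.
Iris's payoff = $14.8 − $42.4 = -$27.6. All other bidders lose, so their payoff is 0.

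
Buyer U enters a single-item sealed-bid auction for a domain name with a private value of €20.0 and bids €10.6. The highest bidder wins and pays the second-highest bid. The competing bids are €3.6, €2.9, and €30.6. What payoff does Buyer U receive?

Payoff = €0.0.

Highest competing bid: €30.6.
Buyer U's bid €10.6 is not the highest, so Buyer U loses, pays nothing, and earns zero payoff.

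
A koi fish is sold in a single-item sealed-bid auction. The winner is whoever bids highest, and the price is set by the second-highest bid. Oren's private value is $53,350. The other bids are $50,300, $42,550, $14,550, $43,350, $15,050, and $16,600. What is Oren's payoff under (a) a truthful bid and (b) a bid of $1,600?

(a) $3,050  (b) $0

The highest competing bid is $50,300.
Bidding truthfully at $53,350: Oren has the top bid, wins, and pays the second-highest bid $50,300. Payoff = $53,350 − $50,300 = $3,050.
Bidding $1,600: the top bid is $50,300 (a rival), so Oren loses. Payoff = $0.
This is the dominant-strategy logic: truthful bidding weakly beats any alternative.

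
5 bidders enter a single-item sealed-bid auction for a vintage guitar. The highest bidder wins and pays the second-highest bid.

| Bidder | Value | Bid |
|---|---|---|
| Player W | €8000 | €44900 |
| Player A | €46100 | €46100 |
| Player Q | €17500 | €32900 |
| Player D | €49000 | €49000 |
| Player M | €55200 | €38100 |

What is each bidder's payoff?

Payoffs: Player W €0, Player A €0, Player Q €0, Player D €2900, Player M €0.

Ordered from highest: Player D €49000, then Player A €46100, then Player W €44900, then Player M €38100, then Player Q €32900.
Player D has the top bid and wins; the price is the second-highest bid, €46100.
Player D's payoff = €49000 − €46100 = €2900. All other bidders lose, so their payoff is 0.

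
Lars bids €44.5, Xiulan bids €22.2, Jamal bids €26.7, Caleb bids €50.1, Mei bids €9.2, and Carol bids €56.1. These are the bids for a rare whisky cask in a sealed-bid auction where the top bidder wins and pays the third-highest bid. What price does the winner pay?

Ranking the bids: Carol €56.1 > Caleb €50.1 > Lars €44.5 > Jamal €26.7 > Xiulan €22.2 > Mei €9.2.
Carol is the highest bidder, so Carol wins.
Under the third-price rule, the price is the third-highest bid: €44.5.

Price paid: €44.5.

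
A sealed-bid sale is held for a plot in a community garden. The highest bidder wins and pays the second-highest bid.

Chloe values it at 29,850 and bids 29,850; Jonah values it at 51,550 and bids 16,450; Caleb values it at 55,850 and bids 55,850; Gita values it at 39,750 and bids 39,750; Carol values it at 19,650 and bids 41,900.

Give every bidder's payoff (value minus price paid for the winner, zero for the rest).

Chloe 0, Jonah 0, Caleb 13,950, Gita 0, Carol 0.

Bids in descending order: Caleb 55,850, then Carol 41,900, then Gita 39,750, then Chloe 29,850, then Jonah 16,450.
Caleb has the top bid and wins; the price is the second-highest bid, 41,900.
Caleb's payoff = 55,850 − 41,900 = 13,950. All other bidders lose, so their payoff is 0.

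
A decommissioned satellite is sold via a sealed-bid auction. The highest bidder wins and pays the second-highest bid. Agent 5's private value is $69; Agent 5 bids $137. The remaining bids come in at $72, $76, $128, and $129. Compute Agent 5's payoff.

Highest competing bid: $129.
Agent 5's bid $137 is the highest overall, so Agent 5 wins and pays the second-highest bid, $129.
Payoff = value − price = $69 − $129 = -$60.
Overbidding won the item at a price above value — truthful bidding would have avoided this loss.

-$60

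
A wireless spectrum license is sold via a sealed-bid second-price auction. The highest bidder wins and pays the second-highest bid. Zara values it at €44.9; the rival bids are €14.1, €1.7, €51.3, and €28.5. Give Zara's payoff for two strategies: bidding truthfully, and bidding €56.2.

Truthful: €0.0; alternative: -€6.4.

The highest competing bid is €51.3.
Bidding truthfully at €44.9: the top bid is €51.3 (a rival), so Zara loses. Payoff = €0.0.
Bidding €56.2: Zara has the top bid, wins, and pays the second-highest bid €51.3. Payoff = €44.9 − €51.3 = -€6.4.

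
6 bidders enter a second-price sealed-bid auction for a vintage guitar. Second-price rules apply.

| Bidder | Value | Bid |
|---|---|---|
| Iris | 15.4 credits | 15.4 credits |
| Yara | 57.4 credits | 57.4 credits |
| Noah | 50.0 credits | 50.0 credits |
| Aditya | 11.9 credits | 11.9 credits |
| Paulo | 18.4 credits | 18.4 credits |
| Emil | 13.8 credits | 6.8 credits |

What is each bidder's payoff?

Iris 0.0 credits, Yara 7.4 credits, Noah 0.0 credits, Aditya 0.0 credits, Paulo 0.0 credits, Emil 0.0 credits.

Ordered from highest: Yara 57.4 credits; Noah 50.0 credits; Paulo 18.4 credits; Iris 15.4 credits; Aditya 11.9 credits; Emil 6.8 credits.
Yara has the top bid and wins; the price is the second-highest bid, 50.0 credits.
Yara's payoff = 57.4 credits − 50.0 credits = 7.4 credits. All other bidders lose, so their payoff is 0.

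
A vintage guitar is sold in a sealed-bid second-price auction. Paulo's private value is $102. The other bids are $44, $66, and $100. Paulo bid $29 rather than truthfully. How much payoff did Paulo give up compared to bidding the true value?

The highest competing bid is $100.
Bidding truthfully at $102: Paulo has the top bid, wins, and pays the second-highest bid $100. Payoff = $102 − $100 = $2.
Bidding $29: the top bid is $100 (a rival), so Paulo loses. Payoff = $0.
Regret = truthful payoff − actual payoff = $2 − $0 = $2.
Deviating from a truthful bid can only lose payoff in a second-price auction — never gain.

$2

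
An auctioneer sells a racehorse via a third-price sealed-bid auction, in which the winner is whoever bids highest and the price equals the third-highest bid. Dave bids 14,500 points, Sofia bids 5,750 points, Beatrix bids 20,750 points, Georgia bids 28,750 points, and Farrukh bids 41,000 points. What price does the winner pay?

Price paid: 20,750 points.

Sorted high to low: Farrukh 41,000 points, then Georgia 28,750 points, then Beatrix 20,750 points, then Dave 14,500 points, then Sofia 5,750 points.
Farrukh is the highest bidder, so Farrukh wins.
Under the third-price rule, the price is the third-highest bid: 20,750 points.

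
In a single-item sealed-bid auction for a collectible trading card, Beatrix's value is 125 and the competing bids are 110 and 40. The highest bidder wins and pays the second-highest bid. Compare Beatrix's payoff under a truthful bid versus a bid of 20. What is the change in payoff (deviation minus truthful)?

Payoff change: -15.

The highest competing bid is 110.
Bidding truthfully at 125: Beatrix has the top bid, wins, and pays the second-highest bid 110. Payoff = 125 − 110 = 15.
Bidding 20: the top bid is 110 (a rival), so Beatrix loses. Payoff = 0.
Change = 0 − 15 = -15.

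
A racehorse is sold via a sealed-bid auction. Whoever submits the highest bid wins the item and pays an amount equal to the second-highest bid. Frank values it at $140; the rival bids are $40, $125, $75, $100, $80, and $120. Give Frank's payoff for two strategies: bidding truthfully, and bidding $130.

Truthful: $15; alternative: $15.

The highest competing bid is $125.
Bidding truthfully at $140: Frank has the top bid, wins, and pays the second-highest bid $125. Payoff = $140 − $125 = $15.
Bidding $130: Frank has the top bid, wins, and pays the second-highest bid $125. Payoff = $140 − $125 = $15.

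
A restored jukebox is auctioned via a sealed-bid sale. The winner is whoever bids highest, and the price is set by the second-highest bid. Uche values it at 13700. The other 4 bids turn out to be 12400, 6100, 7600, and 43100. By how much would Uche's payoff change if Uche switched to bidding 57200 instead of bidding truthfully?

The highest competing bid is 43100.
Bidding truthfully at 13700: the top bid is 43100 (a rival), so Uche loses. Payoff = 0.
Bidding 57200: Uche has the top bid, wins, and pays the second-highest bid 43100. Payoff = 13700 − 43100 = -29400.
Change = -29400 − 0 = -29400.

Payoff change: -29400.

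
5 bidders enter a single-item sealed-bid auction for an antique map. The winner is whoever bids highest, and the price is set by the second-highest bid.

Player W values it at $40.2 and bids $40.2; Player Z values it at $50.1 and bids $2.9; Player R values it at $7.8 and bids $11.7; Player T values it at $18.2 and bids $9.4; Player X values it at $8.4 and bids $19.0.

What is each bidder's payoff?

Payoffs: Player W $21.2, Player Z $0.0, Player R $0.0, Player T $0.0, Player X $0.0.

Sorted high to low: Player W $40.2, then Player X $19.0, then Player R $11.7, then Player T $9.4, then Player Z $2.9.
Player W has the top bid and wins; the price is the second-highest bid, $19.0.
Player W's payoff = $40.2 − $19.0 = $21.2. All other bidders lose, so their payoff is 0.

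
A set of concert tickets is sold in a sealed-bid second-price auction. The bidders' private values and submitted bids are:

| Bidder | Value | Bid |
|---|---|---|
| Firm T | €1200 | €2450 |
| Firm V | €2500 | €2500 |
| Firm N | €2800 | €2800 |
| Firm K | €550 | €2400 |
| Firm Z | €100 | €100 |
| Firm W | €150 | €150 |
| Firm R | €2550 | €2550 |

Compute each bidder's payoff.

Firm T €0, Firm V €0, Firm N €250, Firm K €0, Firm Z €0, Firm W €0, Firm R €0.

Bids in descending order: Firm N €2800; Firm R €2550; Firm V €2500; Firm T €2450; Firm K €2400; Firm W €150; Firm Z €100.
Firm N has the top bid and wins; the price is the second-highest bid, €2550.
Firm N's payoff = €2800 − €2550 = €250. All other bidders lose, so their payoff is 0.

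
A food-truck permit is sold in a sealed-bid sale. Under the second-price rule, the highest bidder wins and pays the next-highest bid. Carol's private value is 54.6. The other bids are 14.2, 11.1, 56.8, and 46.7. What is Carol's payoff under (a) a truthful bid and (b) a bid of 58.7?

(a) 0.0  (b) -2.2

The highest competing bid is 56.8.
Bidding truthfully at 54.6: the top bid is 56.8 (a rival), so Carol loses. Payoff = 0.0.
Bidding 58.7: Carol has the top bid, wins, and pays the second-highest bid 56.8. Payoff = 54.6 − 56.8 = -2.2.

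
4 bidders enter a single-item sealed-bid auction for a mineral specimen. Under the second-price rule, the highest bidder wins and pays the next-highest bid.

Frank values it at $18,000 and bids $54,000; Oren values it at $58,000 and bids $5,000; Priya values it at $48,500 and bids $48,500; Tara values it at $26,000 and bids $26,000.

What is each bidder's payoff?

Payoffs: Frank -$30,500, Oren $0, Priya $0, Tara $0.

Bids in descending order: Frank $54,000, then Priya $48,500, then Tara $26,000, then Oren $5,000.
Frank has the top bid and wins; the price is the second-highest bid, $48,500.
Frank's payoff = $18,000 − $48,500 = -$30,500. All other bidders lose, so their payoff is 0.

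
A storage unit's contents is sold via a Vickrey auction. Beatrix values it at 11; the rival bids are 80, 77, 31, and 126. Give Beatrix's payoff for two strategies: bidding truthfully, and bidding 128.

Truthful: 0; alternative: -115.

The highest competing bid is 126.
Bidding truthfully at 11: the top bid is 126 (a rival), so Beatrix loses. Payoff = 0.
Bidding 128: Beatrix has the top bid, wins, and pays the second-highest bid 126. Payoff = 11 − 126 = -115.
Deviating from a truthful bid can only lose payoff in a second-price auction — never gain.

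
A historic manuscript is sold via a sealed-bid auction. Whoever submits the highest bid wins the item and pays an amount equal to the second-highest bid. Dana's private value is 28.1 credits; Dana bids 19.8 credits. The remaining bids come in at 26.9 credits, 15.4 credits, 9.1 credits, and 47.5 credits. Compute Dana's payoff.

Highest competing bid: 47.5 credits.
Dana's bid 19.8 credits is not the highest, so Dana loses, pays nothing, and earns zero payoff.

0.0 credits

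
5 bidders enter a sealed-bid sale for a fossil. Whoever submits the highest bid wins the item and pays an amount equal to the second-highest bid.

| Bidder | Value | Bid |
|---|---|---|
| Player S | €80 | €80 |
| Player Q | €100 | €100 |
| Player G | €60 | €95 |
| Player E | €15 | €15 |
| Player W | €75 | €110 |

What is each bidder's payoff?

Ranking the bids: Player W €110, then Player Q €100, then Player G €95, then Player S €80, then Player E €15.
Player W has the top bid and wins; the price is the second-highest bid, €100.
Player W's payoff = €75 − €100 = -€25. All other bidders lose, so their payoff is 0.

Player S €0, Player Q €0, Player G €0, Player E €0, Player W -€25.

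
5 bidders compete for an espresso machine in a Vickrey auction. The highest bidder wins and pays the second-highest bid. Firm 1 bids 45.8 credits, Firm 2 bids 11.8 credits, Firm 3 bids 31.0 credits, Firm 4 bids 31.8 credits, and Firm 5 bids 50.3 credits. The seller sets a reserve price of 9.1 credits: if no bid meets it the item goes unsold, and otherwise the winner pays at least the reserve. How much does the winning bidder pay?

The winner pays 45.8 credits.

Bids in descending order: Firm 5 50.3 credits > Firm 1 45.8 credits > Firm 4 31.8 credits > Firm 3 31.0 credits > Firm 2 11.8 credits.
Firm 5 has the highest bid, so Firm 5 wins.
The second-highest bid is 45.8 credits, which exceeds the reserve, so that sets the price.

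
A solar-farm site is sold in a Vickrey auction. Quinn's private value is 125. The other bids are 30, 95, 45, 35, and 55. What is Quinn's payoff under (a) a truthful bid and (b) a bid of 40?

(a) 30  (b) 0

The highest competing bid is 95.
Bidding truthfully at 125: Quinn has the top bid, wins, and pays the second-highest bid 95. Payoff = 125 − 95 = 30.
Bidding 40: the top bid is 95 (a rival), so Quinn loses. Payoff = 0.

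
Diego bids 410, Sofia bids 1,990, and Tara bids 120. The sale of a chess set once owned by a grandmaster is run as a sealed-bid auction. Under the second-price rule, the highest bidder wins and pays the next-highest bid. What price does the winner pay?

Sorted high to low: Sofia 1,990 > Diego 410 > Tara 120.
Sofia has the highest bid, so Sofia wins.
The second-highest bid is 410, so that is what Sofia pays.

Price paid: 410.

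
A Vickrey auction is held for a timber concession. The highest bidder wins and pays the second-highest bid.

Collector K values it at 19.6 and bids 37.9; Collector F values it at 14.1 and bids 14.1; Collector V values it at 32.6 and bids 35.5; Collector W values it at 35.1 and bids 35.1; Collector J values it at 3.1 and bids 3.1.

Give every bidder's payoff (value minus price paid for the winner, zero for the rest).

Payoffs: Collector K -15.9, Collector F 0.0, Collector V 0.0, Collector W 0.0, Collector J 0.0.

Sorted high to low: Collector K 37.9; Collector V 35.5; Collector W 35.1; Collector F 14.1; Collector J 3.1.
Collector K has the top bid and wins; the price is the second-highest bid, 35.5.
Collector K's payoff = 19.6 − 35.5 = -15.9. All other bidders lose, so their payoff is 0.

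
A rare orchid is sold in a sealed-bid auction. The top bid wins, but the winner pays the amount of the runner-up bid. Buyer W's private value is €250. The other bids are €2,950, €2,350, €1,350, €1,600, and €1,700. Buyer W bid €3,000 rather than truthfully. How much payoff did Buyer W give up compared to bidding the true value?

The highest competing bid is €2,950.
Bidding truthfully at €250: the top bid is €2,950 (a rival), so Buyer W loses. Payoff = €0.
Bidding €3,000: Buyer W has the top bid, wins, and pays the second-highest bid €2,950. Payoff = €250 − €2,950 = -€2,700.
Regret = truthful payoff − actual payoff = €0 − -€2,700 = €2,700.
Deviating from a truthful bid can only lose payoff in a second-price auction — never gain.

Payoff forgone: €2,700.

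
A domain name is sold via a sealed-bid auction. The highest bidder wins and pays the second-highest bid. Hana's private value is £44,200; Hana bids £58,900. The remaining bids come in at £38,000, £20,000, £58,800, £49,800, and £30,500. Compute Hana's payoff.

Highest competing bid: £58,800.
Hana's bid £58,900 is the highest overall, so Hana wins and pays the second-highest bid, £58,800.
Payoff = value − price = £44,200 − £58,800 = -£14,600.

-£14,600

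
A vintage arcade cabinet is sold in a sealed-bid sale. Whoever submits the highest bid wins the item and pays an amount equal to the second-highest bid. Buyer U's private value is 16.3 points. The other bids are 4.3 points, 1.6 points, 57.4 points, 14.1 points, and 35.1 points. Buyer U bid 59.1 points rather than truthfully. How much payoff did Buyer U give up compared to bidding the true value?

Regret: 41.1 points.

The highest competing bid is 57.4 points.
Bidding truthfully at 16.3 points: the top bid is 57.4 points (a rival), so Buyer U loses. Payoff = 0.0 points.
Bidding 59.1 points: Buyer U has the top bid, wins, and pays the second-highest bid 57.4 points. Payoff = 16.3 points − 57.4 points = -41.1 points.
Regret = truthful payoff − actual payoff = 0.0 points − -41.1 points = 41.1 points.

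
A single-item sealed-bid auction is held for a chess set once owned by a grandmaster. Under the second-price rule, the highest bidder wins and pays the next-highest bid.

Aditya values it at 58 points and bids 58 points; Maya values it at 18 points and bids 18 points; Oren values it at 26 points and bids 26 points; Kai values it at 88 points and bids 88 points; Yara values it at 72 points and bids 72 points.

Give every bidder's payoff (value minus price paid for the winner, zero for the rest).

Bids in descending order: Kai 88 points, then Yara 72 points, then Aditya 58 points, then Oren 26 points, then Maya 18 points.
Kai has the top bid and wins; the price is the second-highest bid, 72 points.
Kai's payoff = 88 points − 72 points = 16 points. All other bidders lose, so their payoff is 0.

Aditya 0 points, Maya 0 points, Oren 0 points, Kai 16 points, Yara 0 points.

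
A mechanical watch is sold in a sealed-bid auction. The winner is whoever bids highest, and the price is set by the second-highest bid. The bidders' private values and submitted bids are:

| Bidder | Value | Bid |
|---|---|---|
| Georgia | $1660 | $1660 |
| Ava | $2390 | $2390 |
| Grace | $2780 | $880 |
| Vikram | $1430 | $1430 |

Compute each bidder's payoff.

Bids in descending order: Ava $2390; Georgia $1660; Vikram $1430; Grace $880.
Ava has the top bid and wins; the price is the second-highest bid, $1660.
Ava's payoff = $2390 − $1660 = $730. All other bidders lose, so their payoff is 0.

Payoffs: Georgia $0, Ava $730, Grace $0, Vikram $0.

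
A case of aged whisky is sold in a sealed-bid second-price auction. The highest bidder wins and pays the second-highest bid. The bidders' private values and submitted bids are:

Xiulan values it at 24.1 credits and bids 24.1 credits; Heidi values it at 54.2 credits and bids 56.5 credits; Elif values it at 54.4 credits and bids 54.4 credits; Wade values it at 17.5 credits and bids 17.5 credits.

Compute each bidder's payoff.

Ranking the bids: Heidi 56.5 credits > Elif 54.4 credits > Xiulan 24.1 credits > Wade 17.5 credits.
Heidi has the top bid and wins; the price is the second-highest bid, 54.4 credits.
Heidi's payoff = 54.2 credits − 54.4 credits = -0.2 credits. All other bidders lose, so their payoff is 0.

Xiulan 0.0 credits, Heidi -0.2 credits, Elif 0.0 credits, Wade 0.0 credits.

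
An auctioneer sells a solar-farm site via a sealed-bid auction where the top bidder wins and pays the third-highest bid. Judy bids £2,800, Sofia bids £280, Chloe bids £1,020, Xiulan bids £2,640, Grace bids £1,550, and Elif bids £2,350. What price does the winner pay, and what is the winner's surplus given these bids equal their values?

Sorted high to low: Judy £2,800; Xiulan £2,640; Elif £2,350; Grace £1,550; Chloe £1,020; Sofia £280.
Judy is the highest bidder, so Judy wins.
Under the third-price rule, the price is the third-highest bid: £2,350.
Surplus = £2,800 − £2,350 = £450.

The winner pays £2,350 for a surplus of £450.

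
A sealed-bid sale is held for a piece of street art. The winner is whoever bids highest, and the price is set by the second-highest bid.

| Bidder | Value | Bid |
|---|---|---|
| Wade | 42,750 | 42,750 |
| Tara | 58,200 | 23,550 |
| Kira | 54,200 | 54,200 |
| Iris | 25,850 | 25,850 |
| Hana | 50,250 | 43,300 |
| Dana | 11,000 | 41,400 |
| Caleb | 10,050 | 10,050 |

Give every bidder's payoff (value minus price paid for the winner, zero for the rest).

Wade 0, Tara 0, Kira 10,900, Iris 0, Hana 0, Dana 0, Caleb 0.

Ranking the bids: Kira 54,200, then Hana 43,300, then Wade 42,750, then Dana 41,400, then Iris 25,850, then Tara 23,550, then Caleb 10,050.
Kira has the top bid and wins; the price is the second-highest bid, 43,300.
Kira's payoff = 54,200 − 43,300 = 10,900. All other bidders lose, so their payoff is 0.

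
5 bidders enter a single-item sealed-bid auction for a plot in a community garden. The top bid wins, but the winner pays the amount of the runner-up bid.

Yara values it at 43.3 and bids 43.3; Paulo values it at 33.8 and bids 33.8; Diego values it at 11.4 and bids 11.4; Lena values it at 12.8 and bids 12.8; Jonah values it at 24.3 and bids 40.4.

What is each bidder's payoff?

Ordered from highest: Yara 43.3, then Jonah 40.4, then Paulo 33.8, then Lena 12.8, then Diego 11.4.
Yara has the top bid and wins; the price is the second-highest bid, 40.4.
Yara's payoff = 43.3 − 40.4 = 2.9. All other bidders lose, so their payoff is 0.

Payoffs: Yara 2.9, Paulo 0.0, Diego 0.0, Lena 0.0, Jonah 0.0.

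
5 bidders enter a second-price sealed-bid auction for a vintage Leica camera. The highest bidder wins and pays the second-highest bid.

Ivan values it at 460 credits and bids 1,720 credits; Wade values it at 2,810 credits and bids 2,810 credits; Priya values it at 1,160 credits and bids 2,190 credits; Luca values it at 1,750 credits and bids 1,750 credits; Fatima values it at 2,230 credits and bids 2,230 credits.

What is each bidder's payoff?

Sorted high to low: Wade 2,810 credits > Fatima 2,230 credits > Priya 2,190 credits > Luca 1,750 credits > Ivan 1,720 credits.
Wade has the top bid and wins; the price is the second-highest bid, 2,230 credits.
Wade's payoff = 2,810 credits − 2,230 credits = 580 credits. All other bidders lose, so their payoff is 0.

Payoffs: Ivan 0 credits, Wade 580 credits, Priya 0 credits, Luca 0 credits, Fatima 0 credits.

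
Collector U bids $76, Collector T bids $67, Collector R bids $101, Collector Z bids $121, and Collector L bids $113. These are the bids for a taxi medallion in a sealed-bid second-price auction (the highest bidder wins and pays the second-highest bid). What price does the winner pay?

The winner pays $113.

Bids in descending order: Collector Z $121 > Collector L $113 > Collector R $101 > Collector U $76 > Collector T $67.
Collector Z is the highest bidder, so Collector Z wins.
Under the second-price rule, the price is the second-highest bid: $113.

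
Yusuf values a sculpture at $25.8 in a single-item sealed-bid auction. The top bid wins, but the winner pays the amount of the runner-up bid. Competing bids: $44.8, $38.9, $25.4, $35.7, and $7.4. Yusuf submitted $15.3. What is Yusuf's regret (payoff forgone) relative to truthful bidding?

The highest competing bid is $44.8.
Bidding truthfully at $25.8: the top bid is $44.8 (a rival), so Yusuf loses. Payoff = $0.0.
Bidding $15.3: the top bid is $44.8 (a rival), so Yusuf loses. Payoff = $0.0.
Regret = truthful payoff − actual payoff = $0.0 − $0.0 = $0.0.

Payoff forgone: $0.0.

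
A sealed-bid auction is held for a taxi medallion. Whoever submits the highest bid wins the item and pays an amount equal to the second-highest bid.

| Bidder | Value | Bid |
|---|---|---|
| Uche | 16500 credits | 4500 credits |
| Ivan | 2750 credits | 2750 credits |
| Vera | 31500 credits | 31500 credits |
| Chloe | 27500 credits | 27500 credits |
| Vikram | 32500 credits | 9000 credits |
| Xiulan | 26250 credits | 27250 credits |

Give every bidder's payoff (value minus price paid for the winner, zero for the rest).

Payoffs: Uche 0 credits, Ivan 0 credits, Vera 4000 credits, Chloe 0 credits, Vikram 0 credits, Xiulan 0 credits.

Bids in descending order: Vera 31500 credits > Chloe 27500 credits > Xiulan 27250 credits > Vikram 9000 credits > Uche 4500 credits > Ivan 2750 credits.
Vera has the top bid and wins; the price is the second-highest bid, 27500 credits.
Vera's payoff = 31500 credits − 27500 credits = 4000 credits. All other bidders lose, so their payoff is 0.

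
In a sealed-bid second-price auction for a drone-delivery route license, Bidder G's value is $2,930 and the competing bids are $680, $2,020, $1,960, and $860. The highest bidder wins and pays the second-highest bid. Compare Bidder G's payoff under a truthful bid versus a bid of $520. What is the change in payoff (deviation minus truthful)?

-$910

The highest competing bid is $2,020.
Bidding truthfully at $2,930: Bidder G has the top bid, wins, and pays the second-highest bid $2,020. Payoff = $2,930 − $2,020 = $910.
Bidding $520: the top bid is $2,020 (a rival), so Bidder G loses. Payoff = $0.
Change = $0 − $910 = -$910.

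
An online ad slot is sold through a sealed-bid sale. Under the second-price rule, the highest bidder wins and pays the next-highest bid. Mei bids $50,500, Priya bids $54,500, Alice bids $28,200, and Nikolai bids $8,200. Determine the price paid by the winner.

The winner pays $50,500.

Ranking the bids: Priya $54,500; Mei $50,500; Alice $28,200; Nikolai $8,200.
Priya has the highest bid, so Priya wins.
The second-highest bid is $50,500, so that is what Priya pays.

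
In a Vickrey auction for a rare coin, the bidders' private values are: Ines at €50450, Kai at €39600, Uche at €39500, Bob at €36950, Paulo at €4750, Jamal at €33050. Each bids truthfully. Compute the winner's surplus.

Ranking the bids: Ines €50450; Kai €39600; Uche €39500; Bob €36950; Jamal €33050; Paulo €4750.
Ines wins with the top bid and pays the second-highest, €39600.
Surplus = €50450 − €39600 = €10850.

Winner's surplus: €10850.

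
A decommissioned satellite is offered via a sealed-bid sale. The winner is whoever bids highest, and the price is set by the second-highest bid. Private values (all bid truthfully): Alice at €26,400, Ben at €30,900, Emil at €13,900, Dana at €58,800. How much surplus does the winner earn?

Surplus = €27,900.

Ordered from highest: Dana €58,800 > Ben €30,900 > Alice €26,400 > Emil €13,900.
Dana wins with the top bid and pays the second-highest, €30,900.
Surplus = €58,800 − €30,900 = €27,900.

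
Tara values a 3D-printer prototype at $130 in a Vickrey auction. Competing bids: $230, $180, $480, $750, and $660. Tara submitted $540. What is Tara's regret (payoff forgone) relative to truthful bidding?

The highest competing bid is $750.
Bidding truthfully at $130: the top bid is $750 (a rival), so Tara loses. Payoff = $0.
Bidding $540: the top bid is $750 (a rival), so Tara loses. Payoff = $0.
Regret = truthful payoff − actual payoff = $0 − $0 = $0.
The bid only affects whether you win, not the price — here both bids land on the same side of the top rival bid, so the deviation is payoff-neutral.

Payoff forgone: $0.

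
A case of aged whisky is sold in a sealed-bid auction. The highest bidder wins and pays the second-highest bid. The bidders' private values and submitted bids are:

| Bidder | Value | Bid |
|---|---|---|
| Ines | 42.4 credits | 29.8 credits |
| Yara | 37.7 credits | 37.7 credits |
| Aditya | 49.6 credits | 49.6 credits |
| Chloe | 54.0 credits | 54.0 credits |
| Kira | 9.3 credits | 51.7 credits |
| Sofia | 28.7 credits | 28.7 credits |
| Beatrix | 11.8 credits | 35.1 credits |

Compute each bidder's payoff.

Payoffs: Ines 0.0 credits, Yara 0.0 credits, Aditya 0.0 credits, Chloe 2.3 credits, Kira 0.0 credits, Sofia 0.0 credits, Beatrix 0.0 credits.

Ordered from highest: Chloe 54.0 credits > Kira 51.7 credits > Aditya 49.6 credits > Yara 37.7 credits > Beatrix 35.1 credits > Ines 29.8 credits > Sofia 28.7 credits.
Chloe has the top bid and wins; the price is the second-highest bid, 51.7 credits.
Chloe's payoff = 54.0 credits − 51.7 credits = 2.3 credits. All other bidders lose, so their payoff is 0.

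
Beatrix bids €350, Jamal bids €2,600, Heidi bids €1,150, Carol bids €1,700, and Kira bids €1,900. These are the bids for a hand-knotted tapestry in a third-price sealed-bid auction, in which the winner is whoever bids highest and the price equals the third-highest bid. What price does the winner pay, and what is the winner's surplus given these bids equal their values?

Price €1,700; surplus €900.

Bids in descending order: Jamal €2,600 > Kira €1,900 > Carol €1,700 > Heidi €1,150 > Beatrix €350.
Jamal is the highest bidder, so Jamal wins.
Under the third-price rule, the price is the third-highest bid: €1,700.
Surplus = €2,600 − €1,700 = €900.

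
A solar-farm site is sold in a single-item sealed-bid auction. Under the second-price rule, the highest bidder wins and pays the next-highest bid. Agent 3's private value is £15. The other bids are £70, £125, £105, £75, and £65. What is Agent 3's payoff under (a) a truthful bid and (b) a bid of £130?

Truthful: £0; alternative: -£110.

The highest competing bid is £125.
Bidding truthfully at £15: the top bid is £125 (a rival), so Agent 3 loses. Payoff = £0.
Bidding £130: Agent 3 has the top bid, wins, and pays the second-highest bid £125. Payoff = £15 − £125 = -£110.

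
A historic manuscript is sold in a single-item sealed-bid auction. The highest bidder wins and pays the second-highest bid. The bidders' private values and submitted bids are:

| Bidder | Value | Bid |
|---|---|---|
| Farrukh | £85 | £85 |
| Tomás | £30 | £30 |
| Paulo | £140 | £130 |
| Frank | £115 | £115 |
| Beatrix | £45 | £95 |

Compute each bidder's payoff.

Farrukh £0, Tomás £0, Paulo £25, Frank £0, Beatrix £0.

Ordered from highest: Paulo £130; Frank £115; Beatrix £95; Farrukh £85; Tomás £30.
Paulo has the top bid and wins; the price is the second-highest bid, £115.
Paulo's payoff = £140 − £115 = £25. All other bidders lose, so their payoff is 0.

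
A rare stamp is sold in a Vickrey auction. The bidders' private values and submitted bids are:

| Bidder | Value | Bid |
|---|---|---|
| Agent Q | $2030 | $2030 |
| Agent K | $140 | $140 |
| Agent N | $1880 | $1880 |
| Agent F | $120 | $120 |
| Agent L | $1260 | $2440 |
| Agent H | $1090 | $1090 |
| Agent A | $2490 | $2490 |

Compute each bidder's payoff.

Agent Q $0, Agent K $0, Agent N $0, Agent F $0, Agent L $0, Agent H $0, Agent A $50.

Bids in descending order: Agent A $2490; Agent L $2440; Agent Q $2030; Agent N $1880; Agent H $1090; Agent K $140; Agent F $120.
Agent A has the top bid and wins; the price is the second-highest bid, $2440.
Agent A's payoff = $2490 − $2440 = $50. All other bidders lose, so their payoff is 0.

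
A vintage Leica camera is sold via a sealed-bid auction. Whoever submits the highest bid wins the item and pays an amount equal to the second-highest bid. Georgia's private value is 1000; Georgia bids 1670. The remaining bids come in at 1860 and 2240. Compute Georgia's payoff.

Highest competing bid: 2240.
Georgia's bid 1670 is not the highest, so Georgia loses, pays nothing, and earns zero payoff.

Payoff = 0.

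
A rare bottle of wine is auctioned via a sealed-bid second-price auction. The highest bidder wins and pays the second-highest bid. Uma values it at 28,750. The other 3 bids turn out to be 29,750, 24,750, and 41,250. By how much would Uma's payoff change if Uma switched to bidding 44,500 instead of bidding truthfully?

The highest competing bid is 41,250.
Bidding truthfully at 28,750: the top bid is 41,250 (a rival), so Uma loses. Payoff = 0.
Bidding 44,500: Uma has the top bid, wins, and pays the second-highest bid 41,250. Payoff = 28,750 − 41,250 = -12,500.
Change = -12,500 − 0 = -12,500.

Change in payoff: -12,500.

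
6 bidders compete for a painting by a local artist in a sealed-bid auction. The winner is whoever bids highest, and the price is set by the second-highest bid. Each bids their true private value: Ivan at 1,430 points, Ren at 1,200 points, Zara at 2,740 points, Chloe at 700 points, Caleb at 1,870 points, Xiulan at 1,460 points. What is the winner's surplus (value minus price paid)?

Sorted high to low: Zara 2,740 points; Caleb 1,870 points; Xiulan 1,460 points; Ivan 1,430 points; Ren 1,200 points; Chloe 700 points.
Zara wins with the top bid and pays the second-highest, 1,870 points.
Surplus = 2,740 points − 1,870 points = 870 points.

Surplus = 870 points.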